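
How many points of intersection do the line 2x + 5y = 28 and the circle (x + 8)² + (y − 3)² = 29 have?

1

Substituting the line into the circle gives 29x² + 348x + 1044 = 0.
Discriminant = (348)² − 4·29·(1044) = 0.
A repeated root: the line is tangent.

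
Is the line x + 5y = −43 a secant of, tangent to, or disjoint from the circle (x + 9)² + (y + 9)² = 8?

Substituting the line into the circle gives 26x² + 446x + 1829 = 0.
Δ = 198916 − 190216 = 8700.
Two real roots: the line is a secant.

secant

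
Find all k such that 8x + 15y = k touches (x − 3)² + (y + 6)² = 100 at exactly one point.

k = −236 or k = 104

For a tangent, require d(centre, line) = r = 10.
|8·3 + 15·(−6) − k| / √289 = 10
|k − (−66)| = 10·17, so k = 104 or k = −236.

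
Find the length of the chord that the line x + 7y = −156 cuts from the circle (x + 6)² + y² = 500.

The distance from (−6, 0) to the line is 150/√50, and r² = 500.
Chord = 2√(r² − d²) = 2·√(50) = 10√2.

10√2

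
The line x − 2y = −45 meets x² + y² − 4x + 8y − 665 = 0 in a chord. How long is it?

The distance from (2, −4) to the line is 55/√5, and r² = 685.
Chord = 2√(r² − d²) = 2·√(80) = 8√5.

8√5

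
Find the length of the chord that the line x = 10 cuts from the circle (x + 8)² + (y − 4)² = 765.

The line gives x = 10. Substituting into the circle:
y² − 8y − 425 = 0
y = 25 or y = −17, giving (10, 25) and (10, −17).
Chord length = distance between (10, 25) and (10, −17) = √1764 = 42.

42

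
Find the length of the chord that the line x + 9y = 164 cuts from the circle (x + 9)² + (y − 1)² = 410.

Centre (−9, 1), r² = 410. Perpendicular distance d from centre to line = |−164| / √82 = 164/√82.
Chord = 2√(r² − d²) = 2·√(82) = 2√82.

2√82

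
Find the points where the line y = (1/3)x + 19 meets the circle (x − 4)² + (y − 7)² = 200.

(−6, 17) and (6, 21)

Express y = (57 + x)/3 and substitute into the circle:
10x² − 360 = 0  ⟹  x² − 36 = 0
x = 6 or x = −6, giving (6, 21) and (−6, 17).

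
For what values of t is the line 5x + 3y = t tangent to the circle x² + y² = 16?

The line touches the circle iff its distance from (0, 0) is 4:
|5·0 + 3·0 − t| / √34 = 4
|t| = 4√34.

t = ±4√34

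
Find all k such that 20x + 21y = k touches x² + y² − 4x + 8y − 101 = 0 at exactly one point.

The line touches the circle iff its distance from (2, −4) is 11:
|20·2 + 21·(−4) − k| / √841 = 11
|k − (−44)| = 11·29, so k = 275 or k = −363.

k = −363 or k = 275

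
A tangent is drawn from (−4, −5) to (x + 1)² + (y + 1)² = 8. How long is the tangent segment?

√17

The centre is (−1, −1) and r = 2√2. The square of the distance from P to the centre is 9 + 16 = 25.
The tangent meets the radius at right angles, so tangent² = |PO|² − r² = 25 − 8 = 17.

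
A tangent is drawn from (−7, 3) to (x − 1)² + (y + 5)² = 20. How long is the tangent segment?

6√3

Centre (1, −5), r² = 20. |PO|² = (−8)² + (8)² = 128.
The tangent meets the radius at right angles, so tangent² = |PO|² − r² = 128 − 20 = 108.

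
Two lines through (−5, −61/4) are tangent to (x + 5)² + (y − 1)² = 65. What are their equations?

Let a tangent through (−5, −61/4) have slope m. Its distance from (−5, 1) must equal √65:
[m·(0) − (65/4)]² = 65(m² + 1)
16m² − 49 = 0, so m = −7/4 or m = 7/4.
Through (−5, −61/4) these give 7x + 4y = −96 and 7x − 4y = 26.

7x + 4y = −96 and 7x − 4y = 26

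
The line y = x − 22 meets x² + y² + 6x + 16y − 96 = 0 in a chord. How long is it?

7√2

From the line, y = x − 22. Substituting:
2x² − 22x + 36 = 0  ⟹  x² − 11x + 18 = 0
x = 9 or x = 2, giving (9, −13) and (2, −20).
Chord length = distance between (9, −13) and (2, −20) = √98 = 7√2.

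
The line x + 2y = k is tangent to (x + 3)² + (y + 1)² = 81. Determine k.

k = −5 ± 9√5

Tangency holds when the distance from the centre (−3, −1) to the line equals the radius 9:
|1·(−3) + 2·(−1) − k| / √5 = 9
|k − (−5)| = 9√5.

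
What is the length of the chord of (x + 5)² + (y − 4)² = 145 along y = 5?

24

Substitute y = 5:
x² + 10x − 119 = 0
x = 7 or x = −17, giving (7, 5) and (−17, 5).
|(7, 5) − (−17, 5)| = √((24)² + (0)²) = 24.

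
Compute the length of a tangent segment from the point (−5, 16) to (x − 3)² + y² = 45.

With centre O = (3, 0), |OP|² = 320 and r² = 45.
The tangent meets the radius at right angles, so tangent² = |PO|² − r² = 320 − 45 = 275.

5√11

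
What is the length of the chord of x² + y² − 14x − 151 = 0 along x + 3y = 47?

4√10

Centre (7, 0), r² = 200. Perpendicular distance d from centre to line = |−40| / √10 = 40/√10.
Half the chord is √(r² − d²) = √(40), so the full chord is 4√10.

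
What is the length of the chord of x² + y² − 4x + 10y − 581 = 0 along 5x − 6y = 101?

6√61

Substitute y = (−101 + 5x)/6:
61x² − 854x − 16775 = 0  ⟹  x² − 14x − 275 = 0
x = 25 or x = −11, giving (25, 4) and (−11, −26).
Chord length = distance between (25, 4) and (−11, −26) = √2196 = 6√61.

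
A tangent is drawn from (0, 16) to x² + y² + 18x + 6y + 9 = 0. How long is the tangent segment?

The centre is (−9, −3) and r = 9. The square of the distance from P to the centre is 81 + 361 = 442.
By the tangent–radius right angle, tangent length = √(|PO|² − r²) = √361 = 19.

19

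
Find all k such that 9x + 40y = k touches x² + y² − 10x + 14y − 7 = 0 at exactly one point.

k = −604 or k = 134

Tangency holds when the distance from the centre (5, −7) to the line equals the radius 9:
|9·5 + 40·(−7) − k| / √1681 = 9
|k − (−235)| = 9·41, so k = 134 or k = −604.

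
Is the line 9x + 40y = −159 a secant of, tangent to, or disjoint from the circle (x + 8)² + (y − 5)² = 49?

Substituting the line into the circle gives 1681x² + 32062x + 152881 = 0.
Discriminant = (32062)² − 4·1681·(152881) = 0.
A repeated root: the line is tangent.

tangent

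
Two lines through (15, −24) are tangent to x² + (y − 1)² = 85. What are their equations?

Let a tangent through (15, −24) have slope m. Its distance from (0, 1) must equal √85:
[m·(−15) − (25)]² = 85(m² + 1)
14m² + 75m + 54 = 0, so m = −6/7 or m = −9/2.
Through (15, −24) these give 6x + 7y = −78 and 9x + 2y = 87.

6x + 7y = −78 and 9x + 2y = 87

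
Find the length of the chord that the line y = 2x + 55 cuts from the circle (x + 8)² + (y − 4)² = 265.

4√5

Express y = 2x + 55 and substitute into the circle:
5x² + 220x + 2400 = 0  ⟹  x² + 44x + 480 = 0
x = −20 or x = −24, giving (−20, 15) and (−24, 7).
Chord length = distance between (−20, 15) and (−24, 7) = √80 = 4√5.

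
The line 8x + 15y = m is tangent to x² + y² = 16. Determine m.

m = −68 or m = 68

Tangency holds when the distance from the centre (0, 0) to the line equals the radius 4:
|8·0 + 15·0 − m| / √289 = 4
|m| = 4·17, so m = 68 or m = −68.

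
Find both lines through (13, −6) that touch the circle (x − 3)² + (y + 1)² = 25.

Write the tangent as mx − y + (−6 − m·(13)) = 0 and set its distance from the centre to 5:
(−10m − (5))² = 25(m² + 1)
3m² + 4m = 0, so m = 0 or m = −4/3.
With m = 0: y = −6. With m = −4/3: 4x + 3y = 34.

y = −6 and 4x + 3y = 34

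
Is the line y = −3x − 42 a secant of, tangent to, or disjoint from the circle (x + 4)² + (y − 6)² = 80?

Substituting the line into the circle gives 10x² + 296x + 2240 = 0.
Discriminant = (296)² − 4·10·(2240) = −1984 < 0.
No real roots: the line does not meet the circle.

disjoint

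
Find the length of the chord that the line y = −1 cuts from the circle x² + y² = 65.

16

Express y = −1 and substitute into the circle:
x² − 64 = 0
x = 8 or x = −8, giving (8, −1) and (−8, −1).
|(8, −1) − (−8, −1)| = √((16)² + (0)²) = 16.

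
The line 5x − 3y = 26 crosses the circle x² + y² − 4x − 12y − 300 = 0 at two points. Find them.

(−2, −12) and (16, 18)

Express y = (−26 + 5x)/3 and substitute into the circle:
34x² − 476x − 1088 = 0  ⟹  x² − 14x − 32 = 0
x = 16 or x = −2, giving (16, 18) and (−2, −12).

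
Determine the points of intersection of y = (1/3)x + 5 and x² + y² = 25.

(−3, 4) and (0, 5)

Substitute y = (15 + x)/3:
10x² + 30x = 0  ⟹  x² + 3x = 0
x = 0 or x = −3, giving (0, 5) and (−3, 4).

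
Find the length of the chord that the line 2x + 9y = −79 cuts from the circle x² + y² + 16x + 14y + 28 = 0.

2√85

Express y = (−79 − 2x)/9 and substitute into the circle:
85x² + 1360x − 1445 = 0  ⟹  x² + 16x − 17 = 0
x = 1 or x = −17, giving (1, −9) and (−17, −5).
|(1, −9) − (−17, −5)| = √((18)² + (−4)²) = 2√85.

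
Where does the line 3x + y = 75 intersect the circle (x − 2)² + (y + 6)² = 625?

(22, 9) and (27, −6)

Express y = −3x + 75 and substitute into the circle:
10x² − 490x + 5940 = 0  ⟹  x² − 49x + 594 = 0
x = 27 or x = 22, giving (27, −6) and (22, 9).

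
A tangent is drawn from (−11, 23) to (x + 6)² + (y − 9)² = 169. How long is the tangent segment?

With centre O = (−6, 9), |OP|² = 221 and r² = 169.
By the tangent–radius right angle, tangent length = √(|PO|² − r²) = √52 = 2√13.

2√13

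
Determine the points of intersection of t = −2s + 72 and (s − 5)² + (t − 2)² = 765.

(26, 20) and (32, 8)

Substitute t = −2s + 72:
5s² − 290s + 4160 = 0  ⟹  s² − 58s + 832 = 0
s = 32 or s = 26, giving (32, 8) and (26, 20).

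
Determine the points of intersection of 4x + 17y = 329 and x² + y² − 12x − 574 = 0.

(−7, 21) and (27, 13)

From the line, y = (329 − 4x)/17. Substituting:
305x² − 6100x − 57645 = 0  ⟹  x² − 20x − 189 = 0
x = 27 or x = −7, giving (27, 13) and (−7, 21).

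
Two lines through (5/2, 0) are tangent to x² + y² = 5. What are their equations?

2x + y = 5 and 2x − y = 5

A line y − (0) = m(x − (5/2)) is tangent when its distance from (0, 0) is √5:
(−5/2m − (0))² = 5(m² + 1)
m² − 4 = 0, so m = −2 or m = 2.
Through (5/2, 0) these give 2x + y = 5 and 2x − y = 5.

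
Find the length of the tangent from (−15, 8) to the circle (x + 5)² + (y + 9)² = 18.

√371

Centre (−5, −9), r² = 18. |PO|² = (−10)² + (17)² = 389.
By the tangent–radius right angle, tangent length = √(|PO|² − r²) = √371.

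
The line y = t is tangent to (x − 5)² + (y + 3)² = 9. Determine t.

t = −6 or t = 0

For a tangent, require d(centre, line) = r = 3.
|0·5 + 1·(−3) − t| / √1 = 3
|t − (−3)| = 3, so t = 0 or t = −6.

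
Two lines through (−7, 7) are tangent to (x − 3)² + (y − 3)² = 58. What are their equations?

7x + 3y = −28 and 3x − 7y = −70

A line y − (7) = m(x − (−7)) is tangent when its distance from (3, 3) is √58:
[m·(10) − (−4)]² = 58(m² + 1)
21m² + 40m − 21 = 0, so m = −7/3 or m = 3/7.
With m = −7/3: 7x + 3y = −28. With m = 3/7: 3x − 7y = −70.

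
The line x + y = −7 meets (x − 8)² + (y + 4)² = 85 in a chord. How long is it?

7√2

The distance from (8, −4) to the line is 11/√2, and r² = 85.
Half the chord is √(r² − d²) = √(49/2), so the full chord is 7√2.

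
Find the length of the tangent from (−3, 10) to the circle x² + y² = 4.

Centre (0, 0), r² = 4. |PO|² = (−3)² + (10)² = 109.
By the tangent–radius right angle, tangent length = √(|PO|² − r²) = √105.

√105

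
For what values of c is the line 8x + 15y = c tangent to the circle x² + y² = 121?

c = −187 or c = 187

For a tangent, require d(centre, line) = r = 11.
|8·0 + 15·0 − c| / √289 = 11
|c| = 11·17, so c = 187 or c = −187.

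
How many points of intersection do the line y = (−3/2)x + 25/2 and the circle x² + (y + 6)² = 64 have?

0

d² = (3·0 + 2·(−6) − (25))²/13 = 1369/13; r² = 64.
Since d² > r², the line lies outside the circle.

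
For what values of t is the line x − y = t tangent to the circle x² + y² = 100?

For a tangent, require d(centre, line) = r = 10.
|1·0 − 1·0 − t| / √2 = 10
|t| = 10√2.

t = ±10√2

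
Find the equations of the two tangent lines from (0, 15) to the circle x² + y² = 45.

Write the tangent as mx − y + (15 − m·(0)) = 0 and set its distance from the centre to 3√5:
(0m − (−15))² = 45(m² + 1)
m² − 4 = 0, so m = 2 or m = −2.
With m = 2: 2x − y = −15. With m = −2: 2x + y = 15.

2x − y = −15 and 2x + y = 15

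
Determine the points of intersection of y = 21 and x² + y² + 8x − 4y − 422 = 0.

(−13, 21) and (5, 21)

Express y = 21 and substitute into the circle:
x² + 8x − 65 = 0
x = 5 or x = −13, giving (5, 21) and (−13, 21).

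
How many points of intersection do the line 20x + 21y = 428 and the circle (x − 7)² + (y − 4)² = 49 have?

0

d² = (20·7 + 21·4 − (428))²/841 = 41616/841; r² = 49.
Since d² > r², the line lies outside the circle.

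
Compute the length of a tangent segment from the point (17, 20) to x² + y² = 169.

2√130

Centre (0, 0), r² = 169. |PO|² = (17)² + (20)² = 689.
The tangent meets the radius at right angles, so tangent² = |PO|² − r² = 689 − 169 = 520.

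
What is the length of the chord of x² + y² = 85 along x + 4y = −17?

4√17

From the line, y = (−17 − x)/4. Substituting:
17x² + 34x − 1071 = 0  ⟹  x² + 2x − 63 = 0
x = 7 or x = −9, giving (7, −6) and (−9, −2).
|(7, −6) − (−9, −2)| = √((16)² + (−4)²) = 4√17.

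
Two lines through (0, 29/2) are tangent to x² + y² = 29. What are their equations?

5x + 2y = 29 and 5x − 2y = −29

Write the tangent as mx − y + (29/2 − m·(0)) = 0 and set its distance from the centre to √29:
[m·(0) − (−29/2)]² = 29(m² + 1)
4m² − 25 = 0, so m = −5/2 or m = 5/2.
Through (0, 29/2) these give 5x + 2y = 29 and 5x − 2y = −29.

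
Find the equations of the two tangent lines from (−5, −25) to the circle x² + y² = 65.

A line y − (−25) = m(x − (−5)) is tangent when its distance from (0, 0) is √65:
[m·(5) − (25)]² = 65(m² + 1)
4m² + 25m − 56 = 0, so m = 7/4 or m = −8.
Through (−5, −25) these give 7x − 4y = 65 and 8x + y = −65.

7x − 4y = 65 and 8x + y = −65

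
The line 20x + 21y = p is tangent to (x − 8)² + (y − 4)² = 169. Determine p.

The line touches the circle iff its distance from (8, 4) is 13:
|20·8 + 21·4 − p| / √841 = 13
|p − (244)| = 13·29, so p = 621 or p = −133.

p = −133 or p = 621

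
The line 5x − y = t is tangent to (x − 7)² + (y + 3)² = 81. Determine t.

t = 38 ± 9√26

The line touches the circle iff its distance from (7, −3) is 9:
|5·7 − 1·(−3) − t| / √26 = 9
|t − (38)| = 9√26.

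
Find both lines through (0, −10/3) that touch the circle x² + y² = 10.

Write the tangent as mx − y + (−10/3 − m·(0)) = 0 and set its distance from the centre to √10:
[m·(0) − (10/3)]² = 10(m² + 1)
9m² − 1 = 0, so m = −1/3 or m = 1/3.
Through (0, −10/3) these give x + 3y = −10 and x − 3y = 10.

x + 3y = −10 and x − 3y = 10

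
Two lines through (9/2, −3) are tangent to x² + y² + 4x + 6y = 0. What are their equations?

Write the tangent as mx − y + (−3 − m·(9/2)) = 0 and set its distance from the centre to √13:
[m·(−13/2) − (0)]² = 13(m² + 1)
9m² − 4 = 0, so m = −2/3 or m = 2/3.
With m = −2/3: 2x + 3y = 0. With m = 2/3: 2x − 3y = 18.

2x + 3y = 0 and 2x − 3y = 18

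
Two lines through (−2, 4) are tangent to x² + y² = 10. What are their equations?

A line y − (4) = m(x − (−2)) is tangent when its distance from (0, 0) is √10:
(2m − (−4))² = 10(m² + 1)
3m² − 8m − 3 = 0, so m = −1/3 or m = 3.
With m = −1/3: x + 3y = 10. With m = 3: 3x − y = −10.

x + 3y = 10 and 3x − y = −10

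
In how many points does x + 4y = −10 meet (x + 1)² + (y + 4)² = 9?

2

Centre (−1, −4), r² = 9. Distance² from centre to line = (−7)²/17 = 49/17.
Since d² < r², the line cuts the circle twice.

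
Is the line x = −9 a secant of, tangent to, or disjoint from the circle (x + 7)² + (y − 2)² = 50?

secant

Substituting the line into the circle gives y² − 4y − 42 = 0.
Δ = 16 − (−168) = 184.
Two real roots: the line is a secant.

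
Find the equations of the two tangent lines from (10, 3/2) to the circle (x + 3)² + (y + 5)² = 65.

7x − 4y = 64 and x + 8y = 22

Write the tangent as mx − y + (3/2 − m·(10)) = 0 and set its distance from the centre to √65:
(−13m − (−13/2))² = 65(m² + 1)
32m² − 52m − 7 = 0, so m = 7/4 or m = −1/8.
With m = 7/4: 7x − 4y = 64. With m = −1/8: x + 8y = 22.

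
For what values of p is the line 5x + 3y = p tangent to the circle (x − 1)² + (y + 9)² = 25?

p = −22 ± 5√34

For a tangent, require d(centre, line) = r = 5.
|5·1 + 3·(−9) − p| / √34 = 5
|p − (−22)| = 5√34.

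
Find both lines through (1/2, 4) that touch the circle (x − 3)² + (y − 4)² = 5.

A line y − (4) = m(x − (1/2)) is tangent when its distance from (3, 4) is √5:
(5/2m − (0))² = 5(m² + 1)
m² − 4 = 0, so m = 2 or m = −2.
With m = 2: 2x − y = −3. With m = −2: 2x + y = 5.

2x − y = −3 and 2x + y = 5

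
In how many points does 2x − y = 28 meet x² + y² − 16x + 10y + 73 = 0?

Substituting the line into the circle gives 5x² − 108x + 577 = 0.
Discriminant = (−108)² − 4·5·(577) = 124 > 0.
Two real roots: the line is a secant.

2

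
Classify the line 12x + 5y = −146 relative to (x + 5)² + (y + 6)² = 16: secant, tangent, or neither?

Centre (−5, −6), r² = 16. Distance² from centre to line = (56)²/169 = 3136/169.
Since d² > r², the line lies outside the circle.

neither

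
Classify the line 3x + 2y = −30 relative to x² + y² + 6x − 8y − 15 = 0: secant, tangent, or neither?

neither

d² = (3·(−3) + 2·4 − (−30))²/13 = 841/13; r² = 40.
Since d² > r², the line lies outside the circle.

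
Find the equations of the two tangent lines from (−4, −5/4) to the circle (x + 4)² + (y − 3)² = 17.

A line y − (−5/4) = m(x − (−4)) is tangent when its distance from (−4, 3) is √17:
[m·(0) − (17/4)]² = 17(m² + 1)
16m² − 1 = 0, so m = −1/4 or m = 1/4.
With m = −1/4: x + 4y = −9. With m = 1/4: x − 4y = 1.

x + 4y = −9 and x − 4y = 1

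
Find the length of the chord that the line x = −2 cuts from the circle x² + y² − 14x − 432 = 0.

The distance from (7, 0) to the line is 9, and r² = 481.
Chord = 2√(r² − d²) = 2·√(400) = 40.

40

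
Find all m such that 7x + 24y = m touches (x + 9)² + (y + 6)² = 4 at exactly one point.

m = −257 or m = −157

For a tangent, require d(centre, line) = r = 2.
|7·(−9) + 24·(−6) − m| / √625 = 2
|m − (−207)| = 2·25, so m = −157 or m = −257.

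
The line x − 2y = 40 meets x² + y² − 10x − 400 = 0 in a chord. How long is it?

The distance from (5, 0) to the line is 35/√5, and r² = 425.
Chord = 2√(r² − d²) = 2·√(180) = 12√5.

12√5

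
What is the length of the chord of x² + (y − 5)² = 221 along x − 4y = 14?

The distance from (0, 5) to the line is 34/√17, and r² = 221.
Chord = 2√(r² − d²) = 2·√(153) = 6√17.

6√17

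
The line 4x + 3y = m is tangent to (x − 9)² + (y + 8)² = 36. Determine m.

For a tangent, require d(centre, line) = r = 6.
|4·9 + 3·(−8) − m| / √25 = 6
|m − (12)| = 6·5, so m = 42 or m = −18.

m = −18 or m = 42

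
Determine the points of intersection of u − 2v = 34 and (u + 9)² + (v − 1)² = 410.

(−2, −18) and (2, −16)

Express v = (−34 + u)/2 and substitute into the circle:
5u² − 20 = 0  ⟹  u² − 4 = 0
u = 2 or u = −2, giving (2, −16) and (−2, −18).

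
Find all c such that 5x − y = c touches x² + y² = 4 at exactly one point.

For a tangent, require d(centre, line) = r = 2.
|5·0 − 1·0 − c| / √26 = 2
|c| = 2√26.

c = ±2√26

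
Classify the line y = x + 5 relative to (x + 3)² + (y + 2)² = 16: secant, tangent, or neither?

Substituting the line into the circle gives 2x² + 20x + 42 = 0.
Discriminant = (20)² − 4·2·(42) = 64 > 0.
Two real roots: the line is a secant.

secant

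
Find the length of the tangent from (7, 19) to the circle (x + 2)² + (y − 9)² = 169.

2√3

The centre is (−2, 9) and r = 13. The square of the distance from P to the centre is 81 + 100 = 181.
The tangent meets the radius at right angles, so tangent² = |PO|² − r² = 181 − 169 = 12.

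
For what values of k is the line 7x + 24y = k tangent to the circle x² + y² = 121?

Tangency holds when the distance from the centre (0, 0) to the line equals the radius 11:
|7·0 + 24·0 − k| / √625 = 11
|k| = 11·25, so k = 275 or k = −275.

k = −275 or k = 275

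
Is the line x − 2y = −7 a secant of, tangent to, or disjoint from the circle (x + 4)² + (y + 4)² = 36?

secant

d² = (1·(−4) − 2·(−4) − (−7))²/5 = 121/5; r² = 36.
Since d² < r², the line cuts the circle twice.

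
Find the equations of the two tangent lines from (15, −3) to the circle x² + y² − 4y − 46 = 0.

Let a tangent through (15, −3) have slope m. Its distance from (0, 2) must equal 5√2:
(−15m − (5))² = 50(m² + 1)
7m² + 6m − 1 = 0, so m = −1 or m = 1/7.
With m = −1: x + y = 12. With m = 1/7: x − 7y = 36.

x + y = 12 and x − 7y = 36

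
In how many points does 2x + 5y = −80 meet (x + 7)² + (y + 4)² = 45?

0

d² = (2·(−7) + 5·(−4) − (−80))²/29 = 2116/29; r² = 45.
Since d² > r², the line lies outside the circle.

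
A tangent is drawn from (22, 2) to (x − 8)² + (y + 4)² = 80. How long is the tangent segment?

2√38

The centre is (8, −4) and r = 4√5. The square of the distance from P to the centre is 196 + 36 = 232.
Power of the point: PT² = |PO|² − r² = 152, so PT = 2√38.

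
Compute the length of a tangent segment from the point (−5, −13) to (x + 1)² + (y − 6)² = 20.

The centre is (−1, 6) and r = 2√5. The square of the distance from P to the centre is 16 + 361 = 377.
Power of the point: PT² = |PO|² − r² = 357, so PT = √357.

√357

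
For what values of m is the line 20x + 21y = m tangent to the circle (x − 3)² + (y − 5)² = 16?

The line touches the circle iff its distance from (3, 5) is 4:
|20·3 + 21·5 − m| / √841 = 4
|m − (165)| = 4·29, so m = 281 or m = 49.

m = 49 or m = 281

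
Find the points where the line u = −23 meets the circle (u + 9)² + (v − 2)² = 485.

The line gives u = −23. Substituting into the circle:
v² − 4v − 285 = 0
v = 19 or v = −15, giving (−23, 19) and (−23, −15).

(−23, −15) and (−23, 19)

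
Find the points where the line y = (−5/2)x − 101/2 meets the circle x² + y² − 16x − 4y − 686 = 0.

Substitute y = (−101 − 5x)/2:
29x² + 986x + 8265 = 0  ⟹  x² + 34x + 285 = 0
x = −15 or x = −19, giving (−15, −13) and (−19, −3).

(−19, −3) and (−15, −13)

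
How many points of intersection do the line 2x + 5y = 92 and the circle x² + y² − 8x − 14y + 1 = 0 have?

Centre (4, 7), r² = 64. Distance² from centre to line = (−49)²/29 = 2401/29.
Since d² > r², the line lies outside the circle.

0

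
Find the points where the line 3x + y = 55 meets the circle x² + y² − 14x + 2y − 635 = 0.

(10, 25) and (25, −20)

Express y = −3x + 55 and substitute into the circle:
10x² − 350x + 2500 = 0  ⟹  x² − 35x + 250 = 0
x = 25 or x = 10, giving (25, −20) and (10, 25).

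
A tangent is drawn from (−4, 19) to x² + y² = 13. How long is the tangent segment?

Centre (0, 0), r² = 13. |PO|² = (−4)² + (19)² = 377.
By the tangent–radius right angle, tangent length = √(|PO|² − r²) = √364 = 2√91.

2√91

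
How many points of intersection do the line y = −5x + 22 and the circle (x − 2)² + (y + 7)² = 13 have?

Centre (2, −7), r² = 13. Distance² from centre to line = (−19)²/26 = 361/26.
Since d² > r², the line lies outside the circle.

0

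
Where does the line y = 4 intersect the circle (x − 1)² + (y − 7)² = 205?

(−13, 4) and (15, 4)

Substitute y = 4:
x² − 2x − 195 = 0
x = 15 or x = −13, giving (15, 4) and (−13, 4).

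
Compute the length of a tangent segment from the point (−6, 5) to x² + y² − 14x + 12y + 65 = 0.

3√30

The centre is (7, −6) and r = 2√5. The square of the distance from P to the centre is 169 + 121 = 290.
The tangent meets the radius at right angles, so tangent² = |PO|² − r² = 290 − 20 = 270.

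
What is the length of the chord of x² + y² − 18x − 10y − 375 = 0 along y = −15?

Express y = −15 and substitute into the circle:
x² − 18x = 0
x = 18 or x = 0, giving (18, −15) and (0, −15).
|(18, −15) − (0, −15)| = √((18)² + (0)²) = 18.

18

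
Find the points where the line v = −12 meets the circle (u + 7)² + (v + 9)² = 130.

Substitute v = −12:
u² + 14u − 72 = 0
u = 4 or u = −18, giving (4, −12) and (−18, −12).

(−18, −12) and (4, −12)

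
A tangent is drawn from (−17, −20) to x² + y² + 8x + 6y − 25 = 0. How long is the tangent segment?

The centre is (−4, −3) and r = 5√2. The square of the distance from P to the centre is 169 + 289 = 458.
The tangent meets the radius at right angles, so tangent² = |PO|² − r² = 458 − 50 = 408.

2√102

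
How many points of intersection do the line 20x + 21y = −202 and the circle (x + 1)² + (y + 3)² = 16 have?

0

Substituting the line into the circle gives 841x² + 6442x + 12706 = 0.
Discriminant = (6442)² − 4·841·(12706) = −1243620 < 0.
No real roots: the line does not meet the circle.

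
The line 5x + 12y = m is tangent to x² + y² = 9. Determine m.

m = −39 or m = 39

For a tangent, require d(centre, line) = r = 3.
|5·0 + 12·0 − m| / √169 = 3
|m| = 3·13, so m = 39 or m = −39.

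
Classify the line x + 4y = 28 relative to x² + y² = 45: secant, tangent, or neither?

d² = (1·0 + 4·0 − (28))²/17 = 784/17; r² = 45.
Since d² > r², the line lies outside the circle.

neither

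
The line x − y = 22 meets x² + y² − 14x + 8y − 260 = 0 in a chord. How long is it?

Substitute y = x − 22:
2x² − 50x + 48 = 0  ⟹  x² − 25x + 24 = 0
x = 24 or x = 1, giving (24, 2) and (1, −21).
Chord length = distance between (24, 2) and (1, −21) = √1058 = 23√2.

23√2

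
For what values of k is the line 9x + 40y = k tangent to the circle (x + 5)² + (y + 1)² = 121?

k = −536 or k = 366

The line touches the circle iff its distance from (−5, −1) is 11:
|9·(−5) + 40·(−1) − k| / √1681 = 11
|k − (−85)| = 11·41, so k = 366 or k = −536.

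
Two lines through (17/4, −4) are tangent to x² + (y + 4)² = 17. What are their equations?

4x − y = 21 and 4x + y = 13

A line y − (−4) = m(x − (17/4)) is tangent when its distance from (0, −4) is √17:
[m·(−17/4) − (0)]² = 17(m² + 1)
m² − 16 = 0, so m = 4 or m = −4.
Through (17/4, −4) these give 4x − y = 21 and 4x + y = 13.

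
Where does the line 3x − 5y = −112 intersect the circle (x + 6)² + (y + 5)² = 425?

Substitute y = (112 + 3x)/5:
34x² + 1122x + 9044 = 0  ⟹  x² + 33x + 266 = 0
x = −14 or x = −19, giving (−14, 14) and (−19, 11).

(−19, 11) and (−14, 14)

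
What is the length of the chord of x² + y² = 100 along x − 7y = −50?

10√2

Express y = (50 + x)/7 and substitute into the circle:
50x² + 100x − 2400 = 0  ⟹  x² + 2x − 48 = 0
x = 6 or x = −8, giving (6, 8) and (−8, 6).
Chord length = distance between (6, 8) and (−8, 6) = √200 = 10√2.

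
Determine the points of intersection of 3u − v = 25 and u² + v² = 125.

Substitute v = 3u − 25:
10u² − 150u + 500 = 0  ⟹  u² − 15u + 50 = 0
u = 10 or u = 5, giving (10, 5) and (5, −10).

(5, −10) and (10, 5)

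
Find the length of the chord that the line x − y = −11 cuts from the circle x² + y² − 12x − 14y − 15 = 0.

From the line, y = x + 11. Substituting:
2x² − 4x − 48 = 0  ⟹  x² − 2x − 24 = 0
x = 6 or x = −4, giving (6, 17) and (−4, 7).
|(6, 17) − (−4, 7)| = √((10)² + (10)²) = 10√2.

10√2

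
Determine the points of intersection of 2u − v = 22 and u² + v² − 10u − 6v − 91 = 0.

(7, −8) and (15, 8)

Substitute v = 2u − 22:
5u² − 110u + 525 = 0  ⟹  u² − 22u + 105 = 0
u = 15 or u = 7, giving (15, 8) and (7, −8).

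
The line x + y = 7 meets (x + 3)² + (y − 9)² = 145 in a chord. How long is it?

17√2

Substitute y = −x + 7:
2x² + 10x − 132 = 0  ⟹  x² + 5x − 66 = 0
x = 6 or x = −11, giving (6, 1) and (−11, 18).
Chord length = distance between (6, 1) and (−11, 18) = √578 = 17√2.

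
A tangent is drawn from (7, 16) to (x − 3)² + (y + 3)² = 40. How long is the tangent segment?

Centre (3, −3), r² = 40. |PO|² = (4)² + (19)² = 377.
The tangent meets the radius at right angles, so tangent² = |PO|² − r² = 377 − 40 = 337.

√337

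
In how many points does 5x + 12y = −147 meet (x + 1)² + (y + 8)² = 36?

2

Substituting the line into the circle gives 169x² + 798x − 2439 = 0.
Discriminant = (798)² − 4·169·(−2439) = 2285568 > 0.
Two real roots: the line is a secant.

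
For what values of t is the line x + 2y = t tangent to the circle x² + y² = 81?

t = ±9√5

For a tangent, require d(centre, line) = r = 9.
|1·0 + 2·0 − t| / √5 = 9
|t| = 9√5.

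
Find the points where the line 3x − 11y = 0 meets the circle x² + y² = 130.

Substitute y = (3x)/11:
130x² − 15730 = 0  ⟹  x² − 121 = 0
x = 11 or x = −11, giving (11, 3) and (−11, −3).

(−11, −3) and (11, 3)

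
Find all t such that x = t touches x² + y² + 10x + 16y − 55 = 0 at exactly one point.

t = −17 or t = 7

Tangency holds when the distance from the centre (−5, −8) to the line equals the radius 12:
|1·(−5) + 0·(−8) − t| / √1 = 12
|t − (−5)| = 12, so t = 7 or t = −17.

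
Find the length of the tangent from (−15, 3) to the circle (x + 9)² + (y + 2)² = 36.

5

Centre (−9, −2), r² = 36. |PO|² = (−6)² + (5)² = 61.
By the tangent–radius right angle, tangent length = √(|PO|² − r²) = √25 = 5.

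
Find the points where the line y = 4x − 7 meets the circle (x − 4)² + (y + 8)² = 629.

(−6, −31) and (6, 17)

Express y = 4x − 7 and substitute into the circle:
17x² − 612 = 0  ⟹  x² − 36 = 0
x = 6 or x = −6, giving (6, 17) and (−6, −31).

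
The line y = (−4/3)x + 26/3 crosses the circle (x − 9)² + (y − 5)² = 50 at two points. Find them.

(2, 6) and (8, −2)

From the line, y = (26 − 4x)/3. Substituting:
25x² − 250x + 400 = 0  ⟹  x² − 10x + 16 = 0
x = 8 or x = 2, giving (8, −2) and (2, 6).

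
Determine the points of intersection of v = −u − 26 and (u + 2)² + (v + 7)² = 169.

(−14, −12) and (−7, −19)

Express v = −u − 26 and substitute into the circle:
2u² + 42u + 196 = 0  ⟹  u² + 21u + 98 = 0
u = −7 or u = −14, giving (−7, −19) and (−14, −12).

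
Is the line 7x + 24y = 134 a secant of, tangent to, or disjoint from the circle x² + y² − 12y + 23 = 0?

Substituting the line into the circle gives 625x² + 140x − 7388 = 0.
Discriminant = (140)² − 4·625·(−7388) = 18489600 > 0.
Two real roots: the line is a secant.

secant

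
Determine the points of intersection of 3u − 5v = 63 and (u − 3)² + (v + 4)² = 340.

(−9, −18) and (21, 0)

From the line, v = (−63 + 3u)/5. Substituting:
34u² − 408u − 6426 = 0  ⟹  u² − 12u − 189 = 0
u = 21 or u = −9, giving (21, 0) and (−9, −18).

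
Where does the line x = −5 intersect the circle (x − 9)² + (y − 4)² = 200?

The line gives x = −5. Substituting into the circle:
y² − 8y + 12 = 0
y = 6 or y = 2, giving (−5, 6) and (−5, 2).

(−5, 2) and (−5, 6)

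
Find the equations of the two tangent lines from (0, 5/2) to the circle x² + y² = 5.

Write the tangent as mx − y + (5/2 − m·(0)) = 0 and set its distance from the centre to √5:
(0m − (−5/2))² = 5(m² + 1)
4m² − 1 = 0, so m = −1/2 or m = 1/2.
With m = −1/2: x + 2y = 5. With m = 1/2: x − 2y = −5.

x + 2y = 5 and x − 2y = −5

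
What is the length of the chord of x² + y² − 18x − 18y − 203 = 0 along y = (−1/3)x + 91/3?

5√10

Express y = (91 − x)/3 and substitute into the circle:
10x² − 290x + 1540 = 0  ⟹  x² − 29x + 154 = 0
x = 22 or x = 7, giving (22, 23) and (7, 28).
Chord length = distance between (22, 23) and (7, 28) = √250 = 5√10.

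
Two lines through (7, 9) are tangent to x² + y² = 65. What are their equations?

Let a tangent through (7, 9) have slope m. Its distance from (0, 0) must equal √65:
[m·(−7) − (−9)]² = 65(m² + 1)
8m² + 63m − 8 = 0, so m = 1/8 or m = −8.
With m = 1/8: x − 8y = −65. With m = −8: 8x + y = 65.

x − 8y = −65 and 8x + y = 65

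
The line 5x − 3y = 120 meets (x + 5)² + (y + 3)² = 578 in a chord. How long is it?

Substitute y = (−120 + 5x)/3:
34x² − 1020x + 7344 = 0  ⟹  x² − 30x + 216 = 0
x = 18 or x = 12, giving (18, −10) and (12, −20).
Chord length = distance between (18, −10) and (12, −20) = √136 = 2√34.

2√34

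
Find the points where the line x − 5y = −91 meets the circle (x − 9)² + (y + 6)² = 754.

Express y = (91 + x)/5 and substitute into the circle:
26x² − 208x − 2184 = 0  ⟹  x² − 8x − 84 = 0
x = 14 or x = −6, giving (14, 21) and (−6, 17).

(−6, 17) and (14, 21)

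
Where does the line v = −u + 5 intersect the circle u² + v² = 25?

(0, 5) and (5, 0)

Express v = −u + 5 and substitute into the circle:
2u² − 10u = 0  ⟹  u² − 5u = 0
u = 5 or u = 0, giving (5, 0) and (0, 5).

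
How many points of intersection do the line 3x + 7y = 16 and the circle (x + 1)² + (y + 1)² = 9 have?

Substituting the line into the circle gives 58x² − 40x + 137 = 0.
Discriminant = (−40)² − 4·58·(137) = −30184 < 0.
No real roots: the line does not meet the circle.

0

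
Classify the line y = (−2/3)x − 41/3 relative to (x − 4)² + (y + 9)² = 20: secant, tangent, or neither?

Substituting the line into the circle gives 13x² − 16x + 160 = 0.
Discriminant = (−16)² − 4·13·(160) = −8064 < 0.
No real roots: the line does not meet the circle.

neither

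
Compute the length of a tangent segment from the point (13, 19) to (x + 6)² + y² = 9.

The centre is (−6, 0) and r = 3. The square of the distance from P to the centre is 361 + 361 = 722.
By the tangent–radius right angle, tangent length = √(|PO|² − r²) = √713.

√713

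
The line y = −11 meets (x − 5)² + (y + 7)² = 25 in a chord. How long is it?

From the line, y = −11. Substituting:
x² − 10x + 16 = 0
x = 8 or x = 2, giving (8, −11) and (2, −11).
|(8, −11) − (2, −11)| = √((6)² + (0)²) = 6.

6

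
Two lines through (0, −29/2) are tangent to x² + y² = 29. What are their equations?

5x − 2y = 29 and 5x + 2y = −29

Write the tangent as mx − y + (−29/2 − m·(0)) = 0 and set its distance from the centre to √29:
[m·(0) − (29/2)]² = 29(m² + 1)
4m² − 25 = 0, so m = 5/2 or m = −5/2.
Through (0, −29/2) these give 5x − 2y = 29 and 5x + 2y = −29.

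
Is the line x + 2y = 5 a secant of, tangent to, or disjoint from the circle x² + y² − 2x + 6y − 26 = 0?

Substituting the line into the circle gives 5x² − 30x − 19 = 0.
Δ = 900 − (−380) = 1280.
Two real roots: the line is a secant.

secant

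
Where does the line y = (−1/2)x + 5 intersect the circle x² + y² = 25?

Express y = (10 − x)/2 and substitute into the circle:
5x² − 20x = 0  ⟹  x² − 4x = 0
x = 4 or x = 0, giving (4, 3) and (0, 5).

(0, 5) and (4, 3)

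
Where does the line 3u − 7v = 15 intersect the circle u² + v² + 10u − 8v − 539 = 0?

Express v = (−15 + 3u)/7 and substitute into the circle:
58u² + 232u − 25346 = 0  ⟹  u² + 4u − 437 = 0
u = 19 or u = −23, giving (19, 6) and (−23, −12).

(−23, −12) and (19, 6)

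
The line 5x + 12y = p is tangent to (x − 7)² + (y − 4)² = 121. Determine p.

p = −60 or p = 226

The line touches the circle iff its distance from (7, 4) is 11:
|5·7 + 12·4 − p| / √169 = 11
|p − (83)| = 11·13, so p = 226 or p = −60.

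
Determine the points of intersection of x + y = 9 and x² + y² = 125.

(−2, 11) and (11, −2)

Express y = −x + 9 and substitute into the circle:
2x² − 18x − 44 = 0  ⟹  x² − 9x − 22 = 0
x = 11 or x = −2, giving (11, −2) and (−2, 11).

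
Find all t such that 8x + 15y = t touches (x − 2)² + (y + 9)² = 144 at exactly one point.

Tangency holds when the distance from the centre (2, −9) to the line equals the radius 12:
|8·2 + 15·(−9) − t| / √289 = 12
|t − (−119)| = 12·17, so t = 85 or t = −323.

t = −323 or t = 85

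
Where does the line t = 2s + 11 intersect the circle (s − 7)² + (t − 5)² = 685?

(−12, −13) and (10, 31)

Express t = 2s + 11 and substitute into the circle:
5s² + 10s − 600 = 0  ⟹  s² + 2s − 120 = 0
s = 10 or s = −12, giving (10, 31) and (−12, −13).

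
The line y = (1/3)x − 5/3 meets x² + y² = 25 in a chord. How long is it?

Express y = (−5 + x)/3 and substitute into the circle:
10x² − 10x − 200 = 0  ⟹  x² − x − 20 = 0
x = 5 or x = −4, giving (5, 0) and (−4, −3).
|(5, 0) − (−4, −3)| = √((9)² + (3)²) = 3√10.

3√10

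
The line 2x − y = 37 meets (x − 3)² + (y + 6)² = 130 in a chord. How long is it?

2√5

Substitute y = 2x − 37:
5x² − 130x + 840 = 0  ⟹  x² − 26x + 168 = 0
x = 14 or x = 12, giving (14, −9) and (12, −13).
|(14, −9) − (12, −13)| = √((2)² + (4)²) = 2√5.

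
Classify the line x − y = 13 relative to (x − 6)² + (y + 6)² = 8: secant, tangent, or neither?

Substituting the line into the circle gives 2x² − 26x + 77 = 0.
Discriminant = (−26)² − 4·2·(77) = 60 > 0.
Two real roots: the line is a secant.

secant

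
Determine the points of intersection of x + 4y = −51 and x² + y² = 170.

(−7, −11) and (1, −13)

From the line, y = (−51 − x)/4. Substituting:
17x² + 102x − 119 = 0  ⟹  x² + 6x − 7 = 0
x = 1 or x = −7, giving (1, −13) and (−7, −11).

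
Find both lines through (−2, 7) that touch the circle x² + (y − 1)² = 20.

Let a tangent through (−2, 7) have slope m. Its distance from (0, 1) must equal 2√5:
[m·(2) − (−6)]² = 20(m² + 1)
2m² − 3m − 2 = 0, so m = 2 or m = −1/2.
Through (−2, 7) these give 2x − y = −11 and x + 2y = 12.

2x − y = −11 and x + 2y = 12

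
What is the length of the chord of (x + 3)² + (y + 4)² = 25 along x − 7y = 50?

Centre (−3, −4), r² = 25. Perpendicular distance d from centre to line = |−25| / √50 = 25/√50.
Half the chord is √(r² − d²) = √(25/2), so the full chord is 5√2.

5√2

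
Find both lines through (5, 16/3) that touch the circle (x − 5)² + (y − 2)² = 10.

A line y − (16/3) = m(x − (5)) is tangent when its distance from (5, 2) is √10:
[m·(0) − (−10/3)]² = 10(m² + 1)
9m² − 1 = 0, so m = −1/3 or m = 1/3.
Through (5, 16/3) these give x + 3y = 21 and x − 3y = −11.

x + 3y = 21 and x − 3y = −11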